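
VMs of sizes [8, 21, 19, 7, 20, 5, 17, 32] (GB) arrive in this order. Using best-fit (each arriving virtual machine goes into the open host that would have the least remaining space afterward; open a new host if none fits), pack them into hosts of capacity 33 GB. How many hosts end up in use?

5

  8 → host 1 (new)  [load 8/33]
  21 → host 1  [load 29/33]
  19 → host 2 (new)  [load 19/33]
  7 → host 2  [load 26/33]
  20 → host 3 (new)  [load 20/33]
  5 → host 2  [load 31/33]
  17 → host 4 (new)  [load 17/33]
  32 → host 5 (new)  [load 32/33]
5 hosts opened.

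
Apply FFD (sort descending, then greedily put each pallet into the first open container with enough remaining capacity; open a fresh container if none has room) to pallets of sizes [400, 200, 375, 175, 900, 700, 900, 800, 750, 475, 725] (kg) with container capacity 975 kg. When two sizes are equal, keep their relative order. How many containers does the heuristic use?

8

Sorted descending: 900, 900, 800, 750, 725, 700, 475, 400, 375, 200, 175.
  900 → container 1 (new)  [load 900/975]
  900 → container 2 (new)  [load 900/975]
  800 → container 3 (new)  [load 800/975]
  750 → container 4 (new)  [load 750/975]
  725 → container 5 (new)  [load 725/975]
  700 → container 6 (new)  [load 700/975]
  475 → container 7 (new)  [load 475/975]
  400 → container 7  [load 875/975]
  375 → container 8 (new)  [load 375/975]
  200 → container 4  [load 950/975]
  175 → container 3  [load 975/975]
8 containers opened.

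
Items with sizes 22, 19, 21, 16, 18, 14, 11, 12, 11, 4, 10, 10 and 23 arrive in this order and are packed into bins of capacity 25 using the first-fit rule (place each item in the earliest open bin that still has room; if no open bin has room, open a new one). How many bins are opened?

9

  22 → bin 1 (new)  [load 22/25]
  19 → bin 2 (new)  [load 19/25]
  21 → bin 3 (new)  [load 21/25]
  16 → bin 4 (new)  [load 16/25]
  18 → bin 5 (new)  [load 18/25]
  14 → bin 6 (new)  [load 14/25]
  11 → bin 6  [load 25/25]
  12 → bin 7 (new)  [load 12/25]
  11 → bin 7  [load 23/25]
  4 → bin 2  [load 23/25]
  10 → bin 8 (new)  [load 10/25]
  10 → bin 8  [load 20/25]
  23 → bin 9 (new)  [load 23/25]
9 bins opened.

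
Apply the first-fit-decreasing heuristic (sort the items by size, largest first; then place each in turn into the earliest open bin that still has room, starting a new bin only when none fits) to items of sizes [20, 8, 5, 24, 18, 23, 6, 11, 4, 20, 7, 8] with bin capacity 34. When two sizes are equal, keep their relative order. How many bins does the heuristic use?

Sorted descending: 24, 23, 20, 20, 18, 11, 8, 8, 7, 6, 5, 4.
  24 → bin 1 (new)  [load 24/34]
  23 → bin 2 (new)  [load 23/34]
  20 → bin 3 (new)  [load 20/34]
  20 → bin 4 (new)  [load 20/34]
  18 → bin 5 (new)  [load 18/34]
  11 → bin 2  [load 34/34]
  8 → bin 1  [load 32/34]
  8 → bin 3  [load 28/34]
  7 → bin 4  [load 27/34]
  6 → bin 3  [load 34/34]
  5 → bin 4  [load 32/34]
  4 → bin 5  [load 22/34]
5 bins opened.

5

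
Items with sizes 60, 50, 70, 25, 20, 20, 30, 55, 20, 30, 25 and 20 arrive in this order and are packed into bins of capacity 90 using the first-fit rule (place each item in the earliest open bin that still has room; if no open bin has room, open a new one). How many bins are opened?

  60 → bin 1 (new)  [load 60/90]
  50 → bin 2 (new)  [load 50/90]
  70 → bin 3 (new)  [load 70/90]
  25 → bin 1  [load 85/90]
  20 → bin 2  [load 70/90]
  20 → bin 2  [load 90/90]
  30 → bin 4 (new)  [load 30/90]
  55 → bin 4  [load 85/90]
  20 → bin 3  [load 90/90]
  30 → bin 5 (new)  [load 30/90]
  25 → bin 5  [load 55/90]
  20 → bin 5  [load 75/90]
5 bins opened.

5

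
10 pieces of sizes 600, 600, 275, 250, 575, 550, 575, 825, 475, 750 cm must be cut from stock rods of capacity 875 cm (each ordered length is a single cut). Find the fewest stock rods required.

Total = 825 + 750 + 600 + 600 + 575 + 575 + 550 + 475 + 275 + 250 = 5475 cm.
Lower bound: ⌈5475/875⌉ = 7 stock rods.
Also, 8 pieces each exceed 875/2 cm, and no two of those can share a stock rod, so at least 8 stock rods are needed.
A packing using 8 stock rods:
  stock rod 1: 825 = 825
  stock rod 2: 750 = 750
  stock rod 3: 600 + 275 = 875
  stock rod 4: 600 + 250 = 850
  stock rod 5: 575 = 575
  stock rod 6: 575 = 575
  stock rod 7: 550 = 550
  stock rod 8: 475 = 475
This matches the lower bound, so 8 is optimal.

8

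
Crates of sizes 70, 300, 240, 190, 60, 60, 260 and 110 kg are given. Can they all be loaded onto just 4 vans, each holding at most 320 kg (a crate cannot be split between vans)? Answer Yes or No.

No

Total = 1290 kg; ⌈1290/320⌉ = 5.
At least 5 vans are required, but only 4 are allowed.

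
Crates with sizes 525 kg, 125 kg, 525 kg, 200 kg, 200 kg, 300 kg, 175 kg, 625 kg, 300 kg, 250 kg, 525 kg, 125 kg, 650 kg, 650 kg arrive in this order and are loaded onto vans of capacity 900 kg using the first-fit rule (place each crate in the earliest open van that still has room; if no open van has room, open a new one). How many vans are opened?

  525 → van 1 (new)  [load 525/900]
  125 → van 1  [load 650/900]
  525 → van 2 (new)  [load 525/900]
  200 → van 1  [load 850/900]
  200 → van 2  [load 725/900]
  300 → van 3 (new)  [load 300/900]
  175 → van 2  [load 900/900]
  625 → van 4 (new)  [load 625/900]
  300 → van 3  [load 600/900]
  250 → van 3  [load 850/900]
  525 → van 5 (new)  [load 525/900]
  125 → van 4  [load 750/900]
  650 → van 6 (new)  [load 650/900]
  650 → van 7 (new)  [load 650/900]
7 vans opened.

7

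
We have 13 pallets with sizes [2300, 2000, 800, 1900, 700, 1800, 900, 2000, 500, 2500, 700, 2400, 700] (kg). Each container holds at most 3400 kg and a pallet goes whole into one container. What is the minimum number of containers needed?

Total = 2500 + 2400 + 2300 + 2000 + 2000 + 1900 + 1800 + 900 + 800 + 700 + 700 + 700 + 500 = 19200 kg.
Lower bound: ⌈19200/3400⌉ = 6 containers.
Also, 7 pallets each exceed 1700 kg, and no two of those can share a container, so at least 7 containers are needed.
A packing using 7 containers:
  container 1: 2500 + 900 = 3400
  container 2: 2400 + 800 = 3200
  container 3: 2300 + 700 = 3000
  container 4: 2000 + 700 + 700 = 3400
  container 5: 2000 + 500 = 2500
  container 6: 1900 = 1900
  container 7: 1800 = 1800
This matches the lower bound, so 7 is optimal.

7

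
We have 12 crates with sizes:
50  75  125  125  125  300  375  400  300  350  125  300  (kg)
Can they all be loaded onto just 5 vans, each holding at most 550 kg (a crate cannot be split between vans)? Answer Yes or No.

Total = 2650 kg; ⌈2650/550⌉ = 5.
6 crates each exceed half the capacity and cannot share a van, forcing at least 6 vans.
At least 6 vans are required, but only 5 are allowed.

No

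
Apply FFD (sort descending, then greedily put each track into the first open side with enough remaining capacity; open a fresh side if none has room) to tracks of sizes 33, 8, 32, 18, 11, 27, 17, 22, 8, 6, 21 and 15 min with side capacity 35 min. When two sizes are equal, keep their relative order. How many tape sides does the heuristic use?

7

Sorted descending: 33, 32, 27, 22, 21, 18, 17, 15, 11, 8, 8, 6.
  33 → side 1 (new)  [load 33/35]
  32 → side 2 (new)  [load 32/35]
  27 → side 3 (new)  [load 27/35]
  22 → side 4 (new)  [load 22/35]
  21 → side 5 (new)  [load 21/35]
  18 → side 6 (new)  [load 18/35]
  17 → side 6  [load 35/35]
  15 → side 7 (new)  [load 15/35]
  11 → side 4  [load 33/35]
  8 → side 3  [load 35/35]
  8 → side 5  [load 29/35]
  6 → side 5  [load 35/35]
7 tape sides opened.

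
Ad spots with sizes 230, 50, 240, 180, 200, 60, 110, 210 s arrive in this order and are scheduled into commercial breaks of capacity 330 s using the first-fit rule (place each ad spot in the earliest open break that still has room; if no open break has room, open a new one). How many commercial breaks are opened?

5

  230 → break 1 (new)  [load 230/330]
  50 → break 1  [load 280/330]
  240 → break 2 (new)  [load 240/330]
  180 → break 3 (new)  [load 180/330]
  200 → break 4 (new)  [load 200/330]
  60 → break 2  [load 300/330]
  110 → break 3  [load 290/330]
  210 → break 5 (new)  [load 210/330]
5 commercial breaks opened.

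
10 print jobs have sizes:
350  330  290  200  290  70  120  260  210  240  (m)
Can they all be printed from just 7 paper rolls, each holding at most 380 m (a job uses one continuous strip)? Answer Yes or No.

Total = 2360 m; ⌈2360/380⌉ = 7.
8 print jobs each exceed half the capacity and cannot share a roll, forcing at least 8 paper rolls.
At least 8 paper rolls are required, but only 7 are allowed.

No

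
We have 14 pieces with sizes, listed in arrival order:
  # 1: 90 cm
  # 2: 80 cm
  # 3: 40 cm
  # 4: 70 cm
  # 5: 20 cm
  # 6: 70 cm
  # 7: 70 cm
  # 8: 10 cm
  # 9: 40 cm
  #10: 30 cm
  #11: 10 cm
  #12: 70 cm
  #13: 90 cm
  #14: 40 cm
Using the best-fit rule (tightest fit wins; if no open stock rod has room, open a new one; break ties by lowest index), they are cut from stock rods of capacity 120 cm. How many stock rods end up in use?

  90 → stock rod 1 (new)  [load 90/120]
  80 → stock rod 2 (new)  [load 80/120]
  40 → stock rod 2  [load 120/120]
  70 → stock rod 3 (new)  [load 70/120]
  20 → stock rod 1  [load 110/120]
  70 → stock rod 4 (new)  [load 70/120]
  70 → stock rod 5 (new)  [load 70/120]
  10 → stock rod 1  [load 120/120]
  40 → stock rod 3  [load 110/120]
  30 → stock rod 4  [load 100/120]
  10 → stock rod 3  [load 120/120]
  70 → stock rod 6 (new)  [load 70/120]
  90 → stock rod 7 (new)  [load 90/120]
  40 → stock rod 5  [load 110/120]
7 stock rods opened.

7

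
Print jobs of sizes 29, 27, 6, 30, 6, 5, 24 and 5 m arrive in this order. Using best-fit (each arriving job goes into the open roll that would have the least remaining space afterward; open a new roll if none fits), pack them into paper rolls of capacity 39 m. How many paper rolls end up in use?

  29 → roll 1 (new)  [load 29/39]
  27 → roll 2 (new)  [load 27/39]
  6 → roll 1  [load 35/39]
  30 → roll 3 (new)  [load 30/39]
  6 → roll 3  [load 36/39]
  5 → roll 2  [load 32/39]
  24 → roll 4 (new)  [load 24/39]
  5 → roll 2  [load 37/39]
4 paper rolls opened.

4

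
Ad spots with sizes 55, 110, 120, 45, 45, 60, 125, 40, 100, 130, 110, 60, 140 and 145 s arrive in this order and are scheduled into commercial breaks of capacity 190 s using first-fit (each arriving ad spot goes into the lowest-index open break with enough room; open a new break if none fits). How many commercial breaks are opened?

9

  55 → break 1 (new)  [load 55/190]
  110 → break 1  [load 165/190]
  120 → break 2 (new)  [load 120/190]
  45 → break 2  [load 165/190]
  45 → break 3 (new)  [load 45/190]
  60 → break 3  [load 105/190]
  125 → break 4 (new)  [load 125/190]
  40 → break 3  [load 145/190]
  100 → break 5 (new)  [load 100/190]
  130 → break 6 (new)  [load 130/190]
  110 → break 7 (new)  [load 110/190]
  60 → break 4  [load 185/190]
  140 → break 8 (new)  [load 140/190]
  145 → break 9 (new)  [load 145/190]
9 commercial breaks opened.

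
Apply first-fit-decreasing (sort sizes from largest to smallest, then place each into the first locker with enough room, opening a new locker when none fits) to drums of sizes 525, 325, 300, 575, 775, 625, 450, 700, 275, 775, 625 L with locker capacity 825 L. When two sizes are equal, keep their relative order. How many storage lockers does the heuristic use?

Sorted descending: 775, 775, 700, 625, 625, 575, 525, 450, 325, 300, 275.
  775 → locker 1 (new)  [load 775/825]
  775 → locker 2 (new)  [load 775/825]
  700 → locker 3 (new)  [load 700/825]
  625 → locker 4 (new)  [load 625/825]
  625 → locker 5 (new)  [load 625/825]
  575 → locker 6 (new)  [load 575/825]
  525 → locker 7 (new)  [load 525/825]
  450 → locker 8 (new)  [load 450/825]
  325 → locker 8  [load 775/825]
  300 → locker 7  [load 825/825]
  275 → locker 9 (new)  [load 275/825]
9 storage lockers opened.

9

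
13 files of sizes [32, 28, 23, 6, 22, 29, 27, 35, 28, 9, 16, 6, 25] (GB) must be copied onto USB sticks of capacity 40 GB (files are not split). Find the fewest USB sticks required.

Total = 35 + 32 + 29 + 28 + 28 + 27 + 25 + 23 + 22 + 16 + 9 + 6 + 6 = 286 GB.
Lower bound: ⌈286/40⌉ = 8 USB sticks.
Also, 9 files each exceed 20 GB, and no two of those can share a USB stick, so at least 9 USB sticks are needed.
A packing using 9 USB sticks:
  USB stick 1: 35 = 35
  USB stick 2: 32 + 6 = 38
  USB stick 3: 29 + 9 = 38
  USB stick 4: 28 + 6 = 34
  USB stick 5: 28 = 28
  USB stick 6: 27 = 27
  USB stick 7: 25 = 25
  USB stick 8: 23 + 16 = 39
  USB stick 9: 22 = 22
This matches the lower bound, so 9 is optimal.

9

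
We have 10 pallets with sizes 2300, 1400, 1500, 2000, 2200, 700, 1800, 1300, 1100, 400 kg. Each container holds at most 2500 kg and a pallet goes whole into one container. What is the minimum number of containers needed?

7

Total = 2300 + 2200 + 2000 + 1800 + 1500 + 1400 + 1300 + 1100 + 700 + 400 = 14700 kg.
Lower bound: ⌈14700/2500⌉ = 6 containers.
Also, 7 pallets each exceed 1250 kg, and no two of those can share a container, so at least 7 containers are needed.
A packing using 7 containers:
  container 1: 2300 = 2300
  container 2: 2200 = 2200
  container 3: 2000 + 400 = 2400
  container 4: 1800 + 700 = 2500
  container 5: 1500 = 1500
  container 6: 1400 + 1100 = 2500
  container 7: 1300 = 1300
This matches the lower bound, so 7 is optimal.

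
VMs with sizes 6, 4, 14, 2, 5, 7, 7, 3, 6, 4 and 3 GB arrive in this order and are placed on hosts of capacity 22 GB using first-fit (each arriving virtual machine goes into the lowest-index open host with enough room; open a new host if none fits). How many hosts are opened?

  6 → host 1 (new)  [load 6/22]
  4 → host 1  [load 10/22]
  14 → host 2 (new)  [load 14/22]
  2 → host 1  [load 12/22]
  5 → host 1  [load 17/22]
  7 → host 2  [load 21/22]
  7 → host 3 (new)  [load 7/22]
  3 → host 1  [load 20/22]
  6 → host 3  [load 13/22]
  4 → host 3  [load 17/22]
  3 → host 3  [load 20/22]
3 hosts opened.

3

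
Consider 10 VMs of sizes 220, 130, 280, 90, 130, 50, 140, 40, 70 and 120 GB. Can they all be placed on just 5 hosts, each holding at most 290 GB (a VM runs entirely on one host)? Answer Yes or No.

A valid assignment using 5 hosts:
  host 1: 280 = 280
  host 2: 220 + 70 = 290
  host 3: 140 + 130 = 270
  host 4: 130 + 120 + 40 = 290
  host 5: 90 + 50 = 140
Every load is within 290 GB, so 5 hosts suffice.

Yes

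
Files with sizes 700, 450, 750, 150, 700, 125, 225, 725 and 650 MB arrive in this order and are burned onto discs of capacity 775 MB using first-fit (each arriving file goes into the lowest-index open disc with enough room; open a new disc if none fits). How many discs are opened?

  700 → disc 1 (new)  [load 700/775]
  450 → disc 2 (new)  [load 450/775]
  750 → disc 3 (new)  [load 750/775]
  150 → disc 2  [load 600/775]
  700 → disc 4 (new)  [load 700/775]
  125 → disc 2  [load 725/775]
  225 → disc 5 (new)  [load 225/775]
  725 → disc 6 (new)  [load 725/775]
  650 → disc 7 (new)  [load 650/775]
7 discs opened.

7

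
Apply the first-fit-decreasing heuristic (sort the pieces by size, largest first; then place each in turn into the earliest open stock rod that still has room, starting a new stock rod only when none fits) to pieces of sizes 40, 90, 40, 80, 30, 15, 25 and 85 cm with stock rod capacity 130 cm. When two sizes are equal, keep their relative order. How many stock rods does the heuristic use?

4

Sorted descending: 90, 85, 80, 40, 40, 30, 25, 15.
  90 → stock rod 1 (new)  [load 90/130]
  85 → stock rod 2 (new)  [load 85/130]
  80 → stock rod 3 (new)  [load 80/130]
  40 → stock rod 1  [load 130/130]
  40 → stock rod 2  [load 125/130]
  30 → stock rod 3  [load 110/130]
  25 → stock rod 4 (new)  [load 25/130]
  15 → stock rod 3  [load 125/130]
4 stock rods opened.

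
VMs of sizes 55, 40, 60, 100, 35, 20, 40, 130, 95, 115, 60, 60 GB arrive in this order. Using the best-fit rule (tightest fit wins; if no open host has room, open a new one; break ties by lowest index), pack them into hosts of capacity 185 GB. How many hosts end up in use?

  55 → host 1 (new)  [load 55/185]
  40 → host 1  [load 95/185]
  60 → host 1  [load 155/185]
  100 → host 2 (new)  [load 100/185]
  35 → host 2  [load 135/185]
  20 → host 1  [load 175/185]
  40 → host 2  [load 175/185]
  130 → host 3 (new)  [load 130/185]
  95 → host 4 (new)  [load 95/185]
  115 → host 5 (new)  [load 115/185]
  60 → host 5  [load 175/185]
  60 → host 4  [load 155/185]
5 hosts opened.

5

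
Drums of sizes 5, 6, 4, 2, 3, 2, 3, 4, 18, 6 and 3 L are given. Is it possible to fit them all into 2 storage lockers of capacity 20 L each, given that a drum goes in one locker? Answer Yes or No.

Total = 56 L; ⌈56/20⌉ = 3.
At least 3 storage lockers are required, but only 2 are allowed.

No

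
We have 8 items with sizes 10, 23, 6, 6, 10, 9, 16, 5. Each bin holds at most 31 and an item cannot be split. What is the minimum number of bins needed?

Total = 23 + 16 + 10 + 10 + 9 + 6 + 6 + 5 = 85.
Lower bound: ⌈85/31⌉ = 3 bins.
A packing using 3 bins:
  bin 1: 23 + 6 = 29
  bin 2: 16 + 10 + 5 = 31
  bin 3: 10 + 9 + 6 = 25
This matches the lower bound, so 3 is optimal.

3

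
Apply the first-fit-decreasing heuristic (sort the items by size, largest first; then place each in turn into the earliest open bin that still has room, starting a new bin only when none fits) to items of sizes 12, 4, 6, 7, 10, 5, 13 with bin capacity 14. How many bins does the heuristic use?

Sorted descending: 13, 12, 10, 7, 6, 5, 4.
  13 → bin 1 (new)  [load 13/14]
  12 → bin 2 (new)  [load 12/14]
  10 → bin 3 (new)  [load 10/14]
  7 → bin 4 (new)  [load 7/14]
  6 → bin 4  [load 13/14]
  5 → bin 5 (new)  [load 5/14]
  4 → bin 3  [load 14/14]
5 bins opened.

5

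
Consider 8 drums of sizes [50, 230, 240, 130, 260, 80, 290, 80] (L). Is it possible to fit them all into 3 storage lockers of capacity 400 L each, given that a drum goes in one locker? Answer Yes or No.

Total = 1360 L; ⌈1360/400⌉ = 4.
At least 4 storage lockers are required, but only 3 are allowed.

No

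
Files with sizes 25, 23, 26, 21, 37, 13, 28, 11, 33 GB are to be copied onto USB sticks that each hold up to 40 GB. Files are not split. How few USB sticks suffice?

7

Total = 37 + 33 + 28 + 26 + 25 + 23 + 21 + 13 + 11 = 217 GB.
Lower bound: ⌈217/40⌉ = 6 USB sticks.
Also, 7 files each exceed 20 GB, and no two of those can share a USB stick, so at least 7 USB sticks are needed.
A packing using 7 USB sticks:
  USB stick 1: 37 = 37
  USB stick 2: 33 = 33
  USB stick 3: 28 + 11 = 39
  USB stick 4: 26 + 13 = 39
  USB stick 5: 25 = 25
  USB stick 6: 23 = 23
  USB stick 7: 21 = 21
This matches the lower bound, so 7 is optimal.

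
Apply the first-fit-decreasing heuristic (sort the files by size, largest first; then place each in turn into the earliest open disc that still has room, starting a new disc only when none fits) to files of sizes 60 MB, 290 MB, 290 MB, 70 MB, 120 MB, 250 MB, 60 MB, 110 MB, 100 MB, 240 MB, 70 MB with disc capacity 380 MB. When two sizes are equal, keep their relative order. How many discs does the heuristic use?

Sorted descending: 290, 290, 250, 240, 120, 110, 100, 70, 70, 60, 60.
  290 → disc 1 (new)  [load 290/380]
  290 → disc 2 (new)  [load 290/380]
  250 → disc 3 (new)  [load 250/380]
  240 → disc 4 (new)  [load 240/380]
  120 → disc 3  [load 370/380]
  110 → disc 4  [load 350/380]
  100 → disc 5 (new)  [load 100/380]
  70 → disc 1  [load 360/380]
  70 → disc 2  [load 360/380]
  60 → disc 5  [load 160/380]
  60 → disc 5  [load 220/380]
5 discs opened.

5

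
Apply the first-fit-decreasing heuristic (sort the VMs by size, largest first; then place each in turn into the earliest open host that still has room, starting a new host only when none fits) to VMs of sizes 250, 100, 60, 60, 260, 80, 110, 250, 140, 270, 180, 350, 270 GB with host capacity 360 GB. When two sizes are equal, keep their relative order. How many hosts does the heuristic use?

Sorted descending: 350, 270, 270, 260, 250, 250, 180, 140, 110, 100, 80, 60, 60.
  350 → host 1 (new)  [load 350/360]
  270 → host 2 (new)  [load 270/360]
  270 → host 3 (new)  [load 270/360]
  260 → host 4 (new)  [load 260/360]
  250 → host 5 (new)  [load 250/360]
  250 → host 6 (new)  [load 250/360]
  180 → host 7 (new)  [load 180/360]
  140 → host 7  [load 320/360]
  110 → host 5  [load 360/360]
  100 → host 4  [load 360/360]
  80 → host 2  [load 350/360]
  60 → host 3  [load 330/360]
  60 → host 6  [load 310/360]
7 hosts opened.

7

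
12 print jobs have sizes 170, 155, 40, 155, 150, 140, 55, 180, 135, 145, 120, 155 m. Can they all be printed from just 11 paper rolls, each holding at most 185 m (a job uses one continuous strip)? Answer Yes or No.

Yes

A valid assignment using 10 paper rolls:
  roll 1: 180 = 180
  roll 2: 170 = 170
  roll 3: 155 = 155
  roll 4: 155 = 155
  roll 5: 155 = 155
  roll 6: 150 = 150
  roll 7: 145 + 40 = 185
  roll 8: 140 = 140
  roll 9: 135 = 135
  roll 10: 120 + 55 = 175
That uses only 10 ≤ 11, so 11 paper rolls are enough.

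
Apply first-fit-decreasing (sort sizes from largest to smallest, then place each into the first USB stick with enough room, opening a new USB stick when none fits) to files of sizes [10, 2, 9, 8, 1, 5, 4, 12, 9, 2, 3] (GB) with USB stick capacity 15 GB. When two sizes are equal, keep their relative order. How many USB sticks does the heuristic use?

Sorted descending: 12, 10, 9, 9, 8, 5, 4, 3, 2, 2, 1.
  12 → USB stick 1 (new)  [load 12/15]
  10 → USB stick 2 (new)  [load 10/15]
  9 → USB stick 3 (new)  [load 9/15]
  9 → USB stick 4 (new)  [load 9/15]
  8 → USB stick 5 (new)  [load 8/15]
  5 → USB stick 2  [load 15/15]
  4 → USB stick 3  [load 13/15]
  3 → USB stick 1  [load 15/15]
  2 → USB stick 3  [load 15/15]
  2 → USB stick 4  [load 11/15]
  1 → USB stick 4  [load 12/15]
5 USB sticks opened.

5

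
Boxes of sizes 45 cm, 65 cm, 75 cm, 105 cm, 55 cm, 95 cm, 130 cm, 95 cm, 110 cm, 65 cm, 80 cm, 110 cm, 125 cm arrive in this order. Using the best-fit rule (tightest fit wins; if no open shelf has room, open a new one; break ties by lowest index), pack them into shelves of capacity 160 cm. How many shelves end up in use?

9

  45 → shelf 1 (new)  [load 45/160]
  65 → shelf 1  [load 110/160]
  75 → shelf 2 (new)  [load 75/160]
  105 → shelf 3 (new)  [load 105/160]
  55 → shelf 3  [load 160/160]
  95 → shelf 4 (new)  [load 95/160]
  130 → shelf 5 (new)  [load 130/160]
  95 → shelf 6 (new)  [load 95/160]
  110 → shelf 7 (new)  [load 110/160]
  65 → shelf 4  [load 160/160]
  80 → shelf 2  [load 155/160]
  110 → shelf 8 (new)  [load 110/160]
  125 → shelf 9 (new)  [load 125/160]
9 shelves opened.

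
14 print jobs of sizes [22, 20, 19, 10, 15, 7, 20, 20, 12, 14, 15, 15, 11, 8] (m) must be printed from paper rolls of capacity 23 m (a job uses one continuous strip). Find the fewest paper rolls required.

Total = 22 + 20 + 20 + 20 + 19 + 15 + 15 + 15 + 14 + 12 + 11 + 10 + 8 + 7 = 208 m.
Lower bound: ⌈208/23⌉ = 10 paper rolls.
A packing using 11 paper rolls:
  roll 1: 22 = 22
  roll 2: 20 = 20
  roll 3: 20 = 20
  roll 4: 20 = 20
  roll 5: 19 = 19
  roll 6: 15 + 8 = 23
  roll 7: 15 + 7 = 22
  roll 8: 15 = 15
  roll 9: 14 = 14
  roll 10: 12 + 11 = 23
  roll 11: 10 = 10
No arrangement into 10 paper rolls stays within capacity, so 11 is optimal.

11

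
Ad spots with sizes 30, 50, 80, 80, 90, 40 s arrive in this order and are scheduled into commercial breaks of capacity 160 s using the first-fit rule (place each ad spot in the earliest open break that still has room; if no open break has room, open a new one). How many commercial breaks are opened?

  30 → break 1 (new)  [load 30/160]
  50 → break 1  [load 80/160]
  80 → break 1  [load 160/160]
  80 → break 2 (new)  [load 80/160]
  90 → break 3 (new)  [load 90/160]
  40 → break 2  [load 120/160]
3 commercial breaks opened.

3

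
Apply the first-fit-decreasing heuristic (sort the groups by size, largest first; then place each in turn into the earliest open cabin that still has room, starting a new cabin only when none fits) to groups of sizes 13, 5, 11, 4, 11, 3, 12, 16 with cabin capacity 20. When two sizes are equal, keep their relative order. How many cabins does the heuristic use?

Sorted descending: 16, 13, 12, 11, 11, 5, 4, 3.
  16 → cabin 1 (new)  [load 16/20]
  13 → cabin 2 (new)  [load 13/20]
  12 → cabin 3 (new)  [load 12/20]
  11 → cabin 4 (new)  [load 11/20]
  11 → cabin 5 (new)  [load 11/20]
  5 → cabin 2  [load 18/20]
  4 → cabin 1  [load 20/20]
  3 → cabin 3  [load 15/20]
5 cabins opened.

5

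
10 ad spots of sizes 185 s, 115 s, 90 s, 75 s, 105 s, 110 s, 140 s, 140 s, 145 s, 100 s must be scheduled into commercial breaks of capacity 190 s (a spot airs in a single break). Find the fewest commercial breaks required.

8

Total = 185 + 145 + 140 + 140 + 115 + 110 + 105 + 100 + 90 + 75 = 1205 s.
Lower bound: ⌈1205/190⌉ = 7 commercial breaks.
Also, 8 ad spots each exceed 95 s, and no two of those can share a break, so at least 8 commercial breaks are needed.
A packing using 8 commercial breaks:
  break 1: 185 = 185
  break 2: 145 = 145
  break 3: 140 = 140
  break 4: 140 = 140
  break 5: 115 + 75 = 190
  break 6: 110 = 110
  break 7: 105 = 105
  break 8: 100 + 90 = 190
This matches the lower bound, so 8 is optimal.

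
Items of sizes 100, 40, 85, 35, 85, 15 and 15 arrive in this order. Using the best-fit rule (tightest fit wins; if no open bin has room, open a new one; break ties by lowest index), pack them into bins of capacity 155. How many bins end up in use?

  100 → bin 1 (new)  [load 100/155]
  40 → bin 1  [load 140/155]
  85 → bin 2 (new)  [load 85/155]
  35 → bin 2  [load 120/155]
  85 → bin 3 (new)  [load 85/155]
  15 → bin 1  [load 155/155]
  15 → bin 2  [load 135/155]
3 bins opened.

3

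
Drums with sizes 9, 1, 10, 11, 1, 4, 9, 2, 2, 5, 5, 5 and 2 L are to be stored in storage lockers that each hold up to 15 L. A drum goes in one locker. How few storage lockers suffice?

Total = 11 + 10 + 9 + 9 + 5 + 5 + 5 + 4 + 2 + 2 + 2 + 1 + 1 = 66 L.
Lower bound: ⌈66/15⌉ = 5 storage lockers.
A packing using 5 storage lockers:
  locker 1: 11 + 4 = 15
  locker 2: 10 + 5 = 15
  locker 3: 9 + 5 + 1 = 15
  locker 4: 9 + 5 + 1 = 15
  locker 5: 2 + 2 + 2 = 6
This matches the lower bound, so 5 is optimal.

5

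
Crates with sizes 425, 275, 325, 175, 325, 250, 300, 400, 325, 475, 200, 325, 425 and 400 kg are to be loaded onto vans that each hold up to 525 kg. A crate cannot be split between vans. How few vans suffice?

11

Total = 475 + 425 + 425 + 400 + 400 + 325 + 325 + 325 + 325 + 300 + 275 + 250 + 200 + 175 = 4625 kg.
Lower bound: ⌈4625/525⌉ = 9 vans.
Also, 11 crates each exceed 525/2 kg, and no two of those can share a van, so at least 11 vans are needed.
A packing using 11 vans:
  van 1: 475 = 475
  van 2: 425 = 425
  van 3: 425 = 425
  van 4: 400 = 400
  van 5: 400 = 400
  van 6: 325 + 200 = 525
  van 7: 325 + 175 = 500
  van 8: 325 = 325
  van 9: 325 = 325
  van 10: 300 = 300
  van 11: 275 + 250 = 525
This matches the lower bound, so 11 is optimal.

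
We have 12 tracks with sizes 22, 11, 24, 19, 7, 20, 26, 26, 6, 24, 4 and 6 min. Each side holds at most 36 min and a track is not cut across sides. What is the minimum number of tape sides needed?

Total = 26 + 26 + 24 + 24 + 22 + 20 + 19 + 11 + 7 + 6 + 6 + 4 = 195 min.
Lower bound: ⌈195/36⌉ = 6 tape sides.
Also, 7 tracks each exceed 18 min, and no two of those can share a side, so at least 7 tape sides are needed.
A packing using 7 tape sides:
  side 1: 26 + 7 = 33
  side 2: 26 + 6 + 4 = 36
  side 3: 24 + 11 = 35
  side 4: 24 + 6 = 30
  side 5: 22 = 22
  side 6: 20 = 20
  side 7: 19 = 19
This matches the lower bound, so 7 is optimal.

7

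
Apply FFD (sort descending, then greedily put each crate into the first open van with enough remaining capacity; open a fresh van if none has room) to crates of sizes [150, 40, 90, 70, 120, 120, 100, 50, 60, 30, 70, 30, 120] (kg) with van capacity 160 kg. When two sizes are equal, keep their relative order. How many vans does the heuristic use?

Sorted descending: 150, 120, 120, 120, 100, 90, 70, 70, 60, 50, 40, 30, 30.
  150 → van 1 (new)  [load 150/160]
  120 → van 2 (new)  [load 120/160]
  120 → van 3 (new)  [load 120/160]
  120 → van 4 (new)  [load 120/160]
  100 → van 5 (new)  [load 100/160]
  90 → van 6 (new)  [load 90/160]
  70 → van 6  [load 160/160]
  70 → van 7 (new)  [load 70/160]
  60 → van 5  [load 160/160]
  50 → van 7  [load 120/160]
  40 → van 2  [load 160/160]
  30 → van 3  [load 150/160]
  30 → van 4  [load 150/160]
7 vans opened.

7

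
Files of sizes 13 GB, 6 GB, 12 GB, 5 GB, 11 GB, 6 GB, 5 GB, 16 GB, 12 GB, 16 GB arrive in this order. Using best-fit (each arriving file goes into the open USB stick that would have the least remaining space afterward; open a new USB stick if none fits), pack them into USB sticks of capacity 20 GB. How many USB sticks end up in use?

6

  13 → USB stick 1 (new)  [load 13/20]
  6 → USB stick 1  [load 19/20]
  12 → USB stick 2 (new)  [load 12/20]
  5 → USB stick 2  [load 17/20]
  11 → USB stick 3 (new)  [load 11/20]
  6 → USB stick 3  [load 17/20]
  5 → USB stick 4 (new)  [load 5/20]
  16 → USB stick 5 (new)  [load 16/20]
  12 → USB stick 4  [load 17/20]
  16 → USB stick 6 (new)  [load 16/20]
6 USB sticks opened.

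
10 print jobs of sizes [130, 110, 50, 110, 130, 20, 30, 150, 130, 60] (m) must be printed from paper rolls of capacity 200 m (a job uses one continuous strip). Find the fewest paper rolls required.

6

Total = 150 + 130 + 130 + 130 + 110 + 110 + 60 + 50 + 30 + 20 = 920 m.
Lower bound: ⌈920/200⌉ = 5 paper rolls.
Also, 6 print jobs each exceed 100 m, and no two of those can share a roll, so at least 6 paper rolls are needed.
A packing using 6 paper rolls:
  roll 1: 150 + 50 = 200
  roll 2: 130 + 60 = 190
  roll 3: 130 + 30 + 20 = 180
  roll 4: 130 = 130
  roll 5: 110 = 110
  roll 6: 110 = 110
This matches the lower bound, so 6 is optimal.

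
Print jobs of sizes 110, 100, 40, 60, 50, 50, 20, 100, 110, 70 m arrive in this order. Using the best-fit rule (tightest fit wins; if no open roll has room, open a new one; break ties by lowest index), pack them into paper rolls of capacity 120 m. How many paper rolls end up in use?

  110 → roll 1 (new)  [load 110/120]
  100 → roll 2 (new)  [load 100/120]
  40 → roll 3 (new)  [load 40/120]
  60 → roll 3  [load 100/120]
  50 → roll 4 (new)  [load 50/120]
  50 → roll 4  [load 100/120]
  20 → roll 2  [load 120/120]
  100 → roll 5 (new)  [load 100/120]
  110 → roll 6 (new)  [load 110/120]
  70 → roll 7 (new)  [load 70/120]
7 paper rolls opened.

7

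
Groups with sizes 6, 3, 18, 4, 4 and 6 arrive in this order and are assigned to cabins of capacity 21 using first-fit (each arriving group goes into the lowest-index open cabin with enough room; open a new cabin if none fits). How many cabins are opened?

  6 → cabin 1 (new)  [load 6/21]
  3 → cabin 1  [load 9/21]
  18 → cabin 2 (new)  [load 18/21]
  4 → cabin 1  [load 13/21]
  4 → cabin 1  [load 17/21]
  6 → cabin 3 (new)  [load 6/21]
3 cabins opened.

3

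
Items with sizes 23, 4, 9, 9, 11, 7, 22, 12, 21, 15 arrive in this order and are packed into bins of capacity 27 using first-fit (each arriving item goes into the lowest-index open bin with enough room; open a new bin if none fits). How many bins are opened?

6

  23 → bin 1 (new)  [load 23/27]
  4 → bin 1  [load 27/27]
  9 → bin 2 (new)  [load 9/27]
  9 → bin 2  [load 18/27]
  11 → bin 3 (new)  [load 11/27]
  7 → bin 2  [load 25/27]
  22 → bin 4 (new)  [load 22/27]
  12 → bin 3  [load 23/27]
  21 → bin 5 (new)  [load 21/27]
  15 → bin 6 (new)  [load 15/27]
6 bins opened.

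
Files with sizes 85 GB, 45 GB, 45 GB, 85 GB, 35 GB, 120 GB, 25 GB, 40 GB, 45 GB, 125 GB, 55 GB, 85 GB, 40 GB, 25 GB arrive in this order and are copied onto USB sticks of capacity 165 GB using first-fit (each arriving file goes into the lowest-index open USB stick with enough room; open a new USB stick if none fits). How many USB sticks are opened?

  85 → USB stick 1 (new)  [load 85/165]
  45 → USB stick 1  [load 130/165]
  45 → USB stick 2 (new)  [load 45/165]
  85 → USB stick 2  [load 130/165]
  35 → USB stick 1  [load 165/165]
  120 → USB stick 3 (new)  [load 120/165]
  25 → USB stick 2  [load 155/165]
  40 → USB stick 3  [load 160/165]
  45 → USB stick 4 (new)  [load 45/165]
  125 → USB stick 5 (new)  [load 125/165]
  55 → USB stick 4  [load 100/165]
  85 → USB stick 6 (new)  [load 85/165]
  40 → USB stick 4  [load 140/165]
  25 → USB stick 4  [load 165/165]
6 USB sticks opened.

6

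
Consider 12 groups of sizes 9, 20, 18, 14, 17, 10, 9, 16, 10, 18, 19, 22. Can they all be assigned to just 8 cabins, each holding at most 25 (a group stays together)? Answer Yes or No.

No

Total = 182; ⌈182/25⌉ = 8.
The bound of 8 does not rule out 8, but exhaustive search shows no assignment into 8 cabins of capacity 25 exists — the minimum is 9.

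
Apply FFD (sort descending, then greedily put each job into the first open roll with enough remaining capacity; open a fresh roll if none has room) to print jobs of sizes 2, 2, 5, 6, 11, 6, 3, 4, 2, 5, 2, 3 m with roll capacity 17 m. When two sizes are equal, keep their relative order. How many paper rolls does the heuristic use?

4

Sorted descending: 11, 6, 6, 5, 5, 4, 3, 3, 2, 2, 2, 2.
  11 → roll 1 (new)  [load 11/17]
  6 → roll 1  [load 17/17]
  6 → roll 2 (new)  [load 6/17]
  5 → roll 2  [load 11/17]
  5 → roll 2  [load 16/17]
  4 → roll 3 (new)  [load 4/17]
  3 → roll 3  [load 7/17]
  3 → roll 3  [load 10/17]
  2 → roll 3  [load 12/17]
  2 → roll 3  [load 14/17]
  2 → roll 3  [load 16/17]
  2 → roll 4 (new)  [load 2/17]
4 paper rolls opened.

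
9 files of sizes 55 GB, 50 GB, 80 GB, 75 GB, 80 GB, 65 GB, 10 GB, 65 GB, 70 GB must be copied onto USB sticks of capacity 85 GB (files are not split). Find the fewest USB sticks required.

8

Total = 80 + 80 + 75 + 70 + 65 + 65 + 55 + 50 + 10 = 550 GB.
Lower bound: ⌈550/85⌉ = 7 USB sticks.
Also, 8 files each exceed 85/2 GB, and no two of those can share a USB stick, so at least 8 USB sticks are needed.
A packing using 8 USB sticks:
  USB stick 1: 80 = 80
  USB stick 2: 80 = 80
  USB stick 3: 75 + 10 = 85
  USB stick 4: 70 = 70
  USB stick 5: 65 = 65
  USB stick 6: 65 = 65
  USB stick 7: 55 = 55
  USB stick 8: 50 = 50
This matches the lower bound, so 8 is optimal.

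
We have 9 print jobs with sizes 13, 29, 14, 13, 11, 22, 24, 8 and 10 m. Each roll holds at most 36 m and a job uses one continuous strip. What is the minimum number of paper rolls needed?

5

Total = 29 + 24 + 22 + 14 + 13 + 13 + 11 + 10 + 8 = 144 m.
Lower bound: ⌈144/36⌉ = 4 paper rolls.
A packing using 5 paper rolls:
  roll 1: 29 = 29
  roll 2: 24 + 11 = 35
  roll 3: 22 + 14 = 36
  roll 4: 13 + 13 + 10 = 36
  roll 5: 8 = 8
No arrangement into 4 paper rolls stays within capacity, so 5 is optimal.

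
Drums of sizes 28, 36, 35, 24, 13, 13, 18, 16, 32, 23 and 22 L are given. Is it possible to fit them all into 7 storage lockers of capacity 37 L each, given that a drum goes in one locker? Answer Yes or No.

No

Total = 260 L; ⌈260/37⌉ = 8.
At least 8 storage lockers are required, but only 7 are allowed.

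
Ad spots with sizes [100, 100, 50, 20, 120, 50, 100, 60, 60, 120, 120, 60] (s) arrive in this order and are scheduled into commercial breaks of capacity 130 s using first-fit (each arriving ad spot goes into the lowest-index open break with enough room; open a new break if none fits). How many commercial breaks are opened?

  100 → break 1 (new)  [load 100/130]
  100 → break 2 (new)  [load 100/130]
  50 → break 3 (new)  [load 50/130]
  20 → break 1  [load 120/130]
  120 → break 4 (new)  [load 120/130]
  50 → break 3  [load 100/130]
  100 → break 5 (new)  [load 100/130]
  60 → break 6 (new)  [load 60/130]
  60 → break 6  [load 120/130]
  120 → break 7 (new)  [load 120/130]
  120 → break 8 (new)  [load 120/130]
  60 → break 9 (new)  [load 60/130]
9 commercial breaks opened.

9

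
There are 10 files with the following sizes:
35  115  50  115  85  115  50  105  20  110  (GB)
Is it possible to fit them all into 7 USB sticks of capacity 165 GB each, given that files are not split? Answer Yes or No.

A valid assignment using 6 USB sticks:
  USB stick 1: 115 + 50 = 165
  USB stick 2: 115 + 50 = 165
  USB stick 3: 115 + 35 = 150
  USB stick 4: 110 + 20 = 130
  USB stick 5: 105 = 105
  USB stick 6: 85 = 85
That uses only 6 ≤ 7, so 7 USB sticks are enough.

Yes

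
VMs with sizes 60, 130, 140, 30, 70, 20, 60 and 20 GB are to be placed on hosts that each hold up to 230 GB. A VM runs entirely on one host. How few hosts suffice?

3

Total = 140 + 130 + 70 + 60 + 60 + 30 + 20 + 20 = 530 GB.
Lower bound: ⌈530/230⌉ = 3 hosts.
A packing using 3 hosts:
  host 1: 140 + 70 + 20 = 230
  host 2: 130 + 60 + 30 = 220
  host 3: 60 + 20 = 80
This matches the lower bound, so 3 is optimal.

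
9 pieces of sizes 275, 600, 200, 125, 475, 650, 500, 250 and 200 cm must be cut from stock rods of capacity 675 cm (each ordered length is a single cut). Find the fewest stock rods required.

6

Total = 650 + 600 + 500 + 475 + 275 + 250 + 200 + 200 + 125 = 3275 cm.
Lower bound: ⌈3275/675⌉ = 5 stock rods.
A packing using 6 stock rods:
  stock rod 1: 650 = 650
  stock rod 2: 600 = 600
  stock rod 3: 500 + 125 = 625
  stock rod 4: 475 + 200 = 675
  stock rod 5: 275 + 250 = 525
  stock rod 6: 200 = 200
No arrangement into 5 stock rods stays within capacity, so 6 is optimal.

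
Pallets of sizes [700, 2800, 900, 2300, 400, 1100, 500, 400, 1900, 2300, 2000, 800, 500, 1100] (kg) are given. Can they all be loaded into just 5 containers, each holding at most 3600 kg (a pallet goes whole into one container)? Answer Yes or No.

A valid assignment using 5 containers:
  container 1: 2800 + 800 = 3600
  container 2: 2300 + 1100 = 3400
  container 3: 2300 + 900 + 400 = 3600
  container 4: 2000 + 1100 + 500 = 3600
  container 5: 1900 + 700 + 500 + 400 = 3500
Every load is within 3600 kg, so 5 containers suffice.

Yes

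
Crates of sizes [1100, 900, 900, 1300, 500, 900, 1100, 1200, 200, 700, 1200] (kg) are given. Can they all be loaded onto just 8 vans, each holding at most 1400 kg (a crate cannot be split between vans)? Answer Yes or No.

Total = 10000 kg; ⌈10000/1400⌉ = 8.
The bound of 8 does not rule out 8, but exhaustive search shows no assignment into 8 vans of capacity 1400 kg exists — the minimum is 9.

No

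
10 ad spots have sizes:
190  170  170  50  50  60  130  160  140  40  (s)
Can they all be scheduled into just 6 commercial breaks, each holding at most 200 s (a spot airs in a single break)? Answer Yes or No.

Total = 1160 s; ⌈1160/200⌉ = 6.
The bound of 6 does not rule out 6, but exhaustive search shows no assignment into 6 commercial breaks of capacity 200 s exists — the minimum is 7.

No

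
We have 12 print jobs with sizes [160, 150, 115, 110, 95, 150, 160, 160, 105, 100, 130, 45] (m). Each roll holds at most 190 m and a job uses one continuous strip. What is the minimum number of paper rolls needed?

Total = 160 + 160 + 160 + 150 + 150 + 130 + 115 + 110 + 105 + 100 + 95 + 45 = 1480 m.
Lower bound: ⌈1480/190⌉ = 8 paper rolls.
Also, 10 print jobs each exceed 95 m, and no two of those can share a roll, so at least 10 paper rolls are needed.
A packing using 11 paper rolls:
  roll 1: 160 = 160
  roll 2: 160 = 160
  roll 3: 160 = 160
  roll 4: 150 = 150
  roll 5: 150 = 150
  roll 6: 130 + 45 = 175
  roll 7: 115 = 115
  roll 8: 110 = 110
  roll 9: 105 = 105
  roll 10: 100 = 100
  roll 11: 95 = 95
No arrangement into 10 paper rolls stays within capacity, so 11 is optimal.

11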